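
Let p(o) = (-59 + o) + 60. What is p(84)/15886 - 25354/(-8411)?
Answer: 31037583/10278242 ≈ 3.0197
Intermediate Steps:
p(o) = 1 + o
p(84)/15886 - 25354/(-8411) = (1 + 84)/15886 - 25354/(-8411) = 85*(1/15886) - 25354*(-1/8411) = 85/15886 + 25354/8411 = 31037583/10278242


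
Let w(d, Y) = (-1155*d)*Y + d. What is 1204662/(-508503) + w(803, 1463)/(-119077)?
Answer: 229944784428834/20183670577 ≈ 11393.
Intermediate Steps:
w(d, Y) = d - 1155*Y*d (w(d, Y) = -1155*Y*d + d = d - 1155*Y*d)
1204662/(-508503) + w(803, 1463)/(-119077) = 1204662/(-508503) + (803*(1 - 1155*1463))/(-119077) = 1204662*(-1/508503) + (803*(1 - 1689765))*(-1/119077) = -401554/169501 + (803*(-1689764))*(-1/119077) = -401554/169501 - 1356880492*(-1/119077) = -401554/169501 + 1356880492/119077 = 229944784428834/20183670577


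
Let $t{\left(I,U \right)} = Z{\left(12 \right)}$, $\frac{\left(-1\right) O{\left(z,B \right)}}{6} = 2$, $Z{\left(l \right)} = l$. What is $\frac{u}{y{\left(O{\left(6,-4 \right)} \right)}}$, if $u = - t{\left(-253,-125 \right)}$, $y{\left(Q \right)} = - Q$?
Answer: $-1$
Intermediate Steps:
$O{\left(z,B \right)} = -12$ ($O{\left(z,B \right)} = \left(-6\right) 2 = -12$)
$t{\left(I,U \right)} = 12$
$u = -12$ ($u = \left(-1\right) 12 = -12$)
$\frac{u}{y{\left(O{\left(6,-4 \right)} \right)}} = - \frac{12}{\left(-1\right) \left(-12\right)} = - \frac{12}{12} = \left(-12\right) \frac{1}{12} = -1$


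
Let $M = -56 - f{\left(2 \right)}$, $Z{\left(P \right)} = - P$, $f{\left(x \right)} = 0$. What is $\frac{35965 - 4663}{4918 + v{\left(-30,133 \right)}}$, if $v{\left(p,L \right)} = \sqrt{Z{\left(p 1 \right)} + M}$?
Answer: $\frac{25657206}{4031125} - \frac{5217 i \sqrt{26}}{4031125} \approx 6.3648 - 0.006599 i$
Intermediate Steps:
$M = -56$ ($M = -56 - 0 = -56 + 0 = -56$)
$v{\left(p,L \right)} = \sqrt{-56 - p}$ ($v{\left(p,L \right)} = \sqrt{- p 1 - 56} = \sqrt{- p - 56} = \sqrt{-56 - p}$)
$\frac{35965 - 4663}{4918 + v{\left(-30,133 \right)}} = \frac{35965 - 4663}{4918 + \sqrt{-56 - -30}} = \frac{31302}{4918 + \sqrt{-56 + 30}} = \frac{31302}{4918 + \sqrt{-26}} = \frac{31302}{4918 + i \sqrt{26}}$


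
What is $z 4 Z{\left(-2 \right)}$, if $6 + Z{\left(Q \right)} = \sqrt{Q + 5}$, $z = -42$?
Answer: $1008 - 168 \sqrt{3} \approx 717.02$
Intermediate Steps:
$Z{\left(Q \right)} = -6 + \sqrt{5 + Q}$ ($Z{\left(Q \right)} = -6 + \sqrt{Q + 5} = -6 + \sqrt{5 + Q}$)
$z 4 Z{\left(-2 \right)} = \left(-42\right) 4 \left(-6 + \sqrt{5 - 2}\right) = - 168 \left(-6 + \sqrt{3}\right) = 1008 - 168 \sqrt{3}$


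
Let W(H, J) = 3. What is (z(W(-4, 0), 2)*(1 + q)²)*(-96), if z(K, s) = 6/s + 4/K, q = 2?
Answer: -3744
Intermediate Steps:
z(K, s) = 4/K + 6/s
(z(W(-4, 0), 2)*(1 + q)²)*(-96) = ((4/3 + 6/2)*(1 + 2)²)*(-96) = ((4*(⅓) + 6*(½))*3²)*(-96) = ((4/3 + 3)*9)*(-96) = ((13/3)*9)*(-96) = 39*(-96) = -3744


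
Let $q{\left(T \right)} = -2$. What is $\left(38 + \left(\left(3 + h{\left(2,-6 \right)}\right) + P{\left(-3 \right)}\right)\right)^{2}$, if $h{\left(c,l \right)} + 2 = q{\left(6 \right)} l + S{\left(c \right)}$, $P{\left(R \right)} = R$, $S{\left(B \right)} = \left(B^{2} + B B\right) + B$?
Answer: $3364$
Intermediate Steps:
$S{\left(B \right)} = B + 2 B^{2}$ ($S{\left(B \right)} = \left(B^{2} + B^{2}\right) + B = 2 B^{2} + B = B + 2 B^{2}$)
$h{\left(c,l \right)} = -2 - 2 l + c \left(1 + 2 c\right)$ ($h{\left(c,l \right)} = -2 + \left(- 2 l + c \left(1 + 2 c\right)\right) = -2 - 2 l + c \left(1 + 2 c\right)$)
$\left(38 + \left(\left(3 + h{\left(2,-6 \right)}\right) + P{\left(-3 \right)}\right)\right)^{2} = \left(38 + \left(\left(3 - \left(-10 - 2 \left(1 + 2 \cdot 2\right)\right)\right) - 3\right)\right)^{2} = \left(38 + \left(\left(3 + \left(-2 + 12 + 2 \left(1 + 4\right)\right)\right) - 3\right)\right)^{2} = \left(38 + \left(\left(3 + \left(-2 + 12 + 2 \cdot 5\right)\right) - 3\right)\right)^{2} = \left(38 + \left(\left(3 + \left(-2 + 12 + 10\right)\right) - 3\right)\right)^{2} = \left(38 + \left(\left(3 + 20\right) - 3\right)\right)^{2} = \left(38 + \left(23 - 3\right)\right)^{2} = \left(38 + 20\right)^{2} = 58^{2} = 3364$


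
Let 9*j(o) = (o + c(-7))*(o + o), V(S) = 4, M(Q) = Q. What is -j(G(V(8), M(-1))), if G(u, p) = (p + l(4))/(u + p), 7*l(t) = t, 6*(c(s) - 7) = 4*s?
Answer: 92/1323 ≈ 0.069539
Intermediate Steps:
c(s) = 7 + 2*s/3 (c(s) = 7 + (4*s)/6 = 7 + 2*s/3)
l(t) = t/7
G(u, p) = (4/7 + p)/(p + u) (G(u, p) = (p + (⅐)*4)/(u + p) = (p + 4/7)/(p + u) = (4/7 + p)/(p + u))
j(o) = 2*o*(7/3 + o)/9 (j(o) = ((o + (7 + (⅔)*(-7)))*(o + o))/9 = ((o + (7 - 14/3))*(2*o))/9 = ((o + 7/3)*(2*o))/9 = ((7/3 + o)*(2*o))/9 = (2*o*(7/3 + o))/9 = 2*o*(7/3 + o)/9)
-j(G(V(8), M(-1))) = -2*(4/7 - 1)/(-1 + 4)*(7 + 3*((4/7 - 1)/(-1 + 4)))/27 = -2*-3/7/3*(7 + 3*(-3/7/3))/27 = -2*(⅓)*(-3/7)*(7 + 3*((⅓)*(-3/7)))/27 = -2*(-1)*(7 + 3*(-⅐))/(27*7) = -2*(-1)*(7 - 3/7)/(27*7) = -2*(-1)*46/(27*7*7) = -1*(-92/1323) = 92/1323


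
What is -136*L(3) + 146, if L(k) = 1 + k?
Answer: -398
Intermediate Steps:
-136*L(3) + 146 = -136*(1 + 3) + 146 = -136*4 + 146 = -544 + 146 = -398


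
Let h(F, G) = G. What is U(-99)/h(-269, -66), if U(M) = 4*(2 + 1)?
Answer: -2/11 ≈ -0.18182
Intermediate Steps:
U(M) = 12 (U(M) = 4*3 = 12)
U(-99)/h(-269, -66) = 12/(-66) = 12*(-1/66) = -2/11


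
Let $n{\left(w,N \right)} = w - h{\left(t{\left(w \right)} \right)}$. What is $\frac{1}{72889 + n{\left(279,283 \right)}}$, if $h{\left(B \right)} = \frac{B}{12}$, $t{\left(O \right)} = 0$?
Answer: $\frac{1}{73168} \approx 1.3667 \cdot 10^{-5}$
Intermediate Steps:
$h{\left(B \right)} = \frac{B}{12}$ ($h{\left(B \right)} = B \frac{1}{12} = \frac{B}{12}$)
$n{\left(w,N \right)} = w$ ($n{\left(w,N \right)} = w - \frac{1}{12} \cdot 0 = w - 0 = w + 0 = w$)
$\frac{1}{72889 + n{\left(279,283 \right)}} = \frac{1}{72889 + 279} = \frac{1}{73168}$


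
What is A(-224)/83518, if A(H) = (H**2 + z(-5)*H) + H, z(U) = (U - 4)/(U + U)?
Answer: 124376/208795 ≈ 0.59569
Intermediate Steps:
z(U) = (-4 + U)/(2*U) (z(U) = (-4 + U)/((2*U)) = (-4 + U)*(1/(2*U)) = (-4 + U)/(2*U))
A(H) = H**2 + 19*H/10 (A(H) = (H**2 + ((1/2)*(-4 - 5)/(-5))*H) + H = (H**2 + ((1/2)*(-1/5)*(-9))*H) + H = (H**2 + 9*H/10) + H = H**2 + 19*H/10)
A(-224)/83518 = ((1/10)*(-224)*(19 + 10*(-224)))/83518 = ((1/10)*(-224)*(19 - 2240))*(1/83518) = ((1/10)*(-224)*(-2221))*(1/83518) = (248752/5)*(1/83518) = 124376/208795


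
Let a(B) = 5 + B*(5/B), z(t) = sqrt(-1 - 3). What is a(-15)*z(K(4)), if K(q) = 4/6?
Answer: 20*I ≈ 20.0*I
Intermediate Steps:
K(q) = 2/3 (K(q) = 4*(1/6) = 2/3)
z(t) = 2*I (z(t) = sqrt(-4) = 2*I)
a(B) = 10 (a(B) = 5 + 5 = 10)
a(-15)*z(K(4)) = 10*(2*I) = 20*I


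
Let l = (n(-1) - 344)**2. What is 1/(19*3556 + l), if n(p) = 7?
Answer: 1/181133 ≈ 5.5208e-6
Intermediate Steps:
l = 113569 (l = (7 - 344)**2 = (-337)**2 = 113569)
1/(19*3556 + l) = 1/(19*3556 + 113569) = 1/(67564 + 113569) = 1/181133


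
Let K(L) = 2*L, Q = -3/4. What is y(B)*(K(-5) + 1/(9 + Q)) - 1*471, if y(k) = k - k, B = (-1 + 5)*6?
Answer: -471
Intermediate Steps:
B = 24 (B = 4*6 = 24)
Q = -¾ (Q = -3*¼ = -¾ ≈ -0.75000)
y(k) = 0
y(B)*(K(-5) + 1/(9 + Q)) - 1*471 = 0*(2*(-5) + 1/(9 - ¾)) - 1*471 = 0*(-10 + 1/(33/4)) - 471 = 0*(-10 + 4/33) - 471 = 0*(-326/33) - 471 = 0 - 471 = -471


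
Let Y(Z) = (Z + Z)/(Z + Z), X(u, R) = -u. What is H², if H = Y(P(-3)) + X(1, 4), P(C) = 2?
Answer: 0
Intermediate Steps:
Y(Z) = 1 (Y(Z) = (2*Z)/((2*Z)) = (2*Z)*(1/(2*Z)) = 1)
H = 0 (H = 1 - 1*1 = 1 - 1 = 0)
H² = 0² = 0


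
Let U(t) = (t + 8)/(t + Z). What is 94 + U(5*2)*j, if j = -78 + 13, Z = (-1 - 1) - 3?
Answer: -140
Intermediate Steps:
Z = -5 (Z = -2 - 3 = -5)
U(t) = (8 + t)/(-5 + t) (U(t) = (t + 8)/(t - 5) = (8 + t)/(-5 + t))
j = -65
94 + U(5*2)*j = 94 + ((8 + 5*2)/(-5 + 5*2))*(-65) = 94 + ((8 + 10)/(-5 + 10))*(-65) = 94 + (18/5)*(-65) = 94 - 234 = -140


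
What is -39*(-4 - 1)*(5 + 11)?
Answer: 3120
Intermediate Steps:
-39*(-4 - 1)*(5 + 11) = -(-195)*16 = -39*(-80) = 3120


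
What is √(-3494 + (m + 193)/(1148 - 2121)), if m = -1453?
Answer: I*√67482554/139 ≈ 59.099*I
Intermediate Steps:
√(-3494 + (m + 193)/(1148 - 2121)) = √(-3494 + (-1453 + 193)/(1148 - 2121)) = √(-3494 - 1260/(-973)) = √(-3494 - 1260*(-1/973)) = √(-3494 + 180/139) = √(-485486/139) = I*√67482554/139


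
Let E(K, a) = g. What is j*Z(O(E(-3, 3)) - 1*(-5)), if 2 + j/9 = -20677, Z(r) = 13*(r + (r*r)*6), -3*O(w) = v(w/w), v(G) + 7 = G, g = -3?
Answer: -728252343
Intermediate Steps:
v(G) = -7 + G
E(K, a) = -3
O(w) = 2 (O(w) = -(-7 + w/w)/3 = -(-7 + 1)/3 = -1/3*(-6) = 2)
Z(r) = 13*r + 78*r**2 (Z(r) = 13*(r + r**2*6) = 13*(r + 6*r**2) = 13*r + 78*r**2)
j = -186111 (j = -18 + 9*(-20677) = -18 - 186093 = -186111)
j*Z(O(E(-3, 3)) - 1*(-5)) = -2419443*(2 - 1*(-5))*(1 + 6*(2 - 1*(-5))) = -2419443*(2 + 5)*(1 + 6*(2 + 5)) = -2419443*7*(1 + 6*7) = -2419443*7*(1 + 42) = -2419443*7*43 = -186111*3913 = -728252343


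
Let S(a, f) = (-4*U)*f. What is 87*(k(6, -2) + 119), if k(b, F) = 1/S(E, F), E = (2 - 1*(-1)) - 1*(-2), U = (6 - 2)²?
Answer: 1325271/128 ≈ 10354.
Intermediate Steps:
U = 16 (U = 4² = 16)
E = 5 (E = (2 + 1) + 2 = 3 + 2 = 5)
S(a, f) = -64*f (S(a, f) = (-4*16)*f = -64*f)
k(b, F) = -1/(64*F) (k(b, F) = 1/(-64*F) = -1/(64*F))
87*(k(6, -2) + 119) = 87*(-1/64/(-2) + 119) = 87*(-1/64*(-½) + 119) = 87*(1/128 + 119) = 87*(15233/128) = 1325271/128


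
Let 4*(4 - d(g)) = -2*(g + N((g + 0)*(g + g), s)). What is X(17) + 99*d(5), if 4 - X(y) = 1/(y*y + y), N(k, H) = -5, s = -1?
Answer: 122399/306 ≈ 400.00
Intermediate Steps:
X(y) = 4 - 1/(y + y**2) (X(y) = 4 - 1/(y*y + y) = 4 - 1/(y**2 + y) = 4 - 1/(y + y**2))
d(g) = 3/2 + g/2 (d(g) = 4 - (-1)*(g - 5)/2 = 4 - (-1)*(-5 + g)/2 = 4 - (10 - 2*g)/4 = 4 + (-5/2 + g/2) = 3/2 + g/2)
X(17) + 99*d(5) = (-1 + 4*17 + 4*17**2)/(17*(1 + 17)) + 99*(3/2 + (1/2)*5) = (1/17)*(-1 + 68 + 4*289)/18 + 99*(3/2 + 5/2) = (1/17)*(1/18)*(-1 + 68 + 1156) + 99*4 = (1/17)*(1/18)*1223 + 396 = 1223/306 + 396 = 122399/306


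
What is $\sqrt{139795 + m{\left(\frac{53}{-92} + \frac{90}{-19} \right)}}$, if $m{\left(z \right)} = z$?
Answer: $\frac{\sqrt{106781987001}}{874} \approx 373.88$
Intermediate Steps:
$\sqrt{139795 + m{\left(\frac{53}{-92} + \frac{90}{-19} \right)}} = \sqrt{139795 + \left(\frac{53}{-92} + \frac{90}{-19}\right)} = \sqrt{139795 + \left(53 \left(- \frac{1}{92}\right) + 90 \left(- \frac{1}{19}\right)\right)} = \sqrt{139795 - \frac{9287}{1748}} = \sqrt{\frac{244352373}{1748}} = \frac{\sqrt{106781987001}}{874}$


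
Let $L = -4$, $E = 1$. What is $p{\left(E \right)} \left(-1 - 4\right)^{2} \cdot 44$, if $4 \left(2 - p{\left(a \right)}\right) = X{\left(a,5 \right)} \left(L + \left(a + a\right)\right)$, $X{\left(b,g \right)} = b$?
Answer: $2750$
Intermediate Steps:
$p{\left(a \right)} = 2 - \frac{a \left(-4 + 2 a\right)}{4}$ ($p{\left(a \right)} = 2 - \frac{a \left(-4 + \left(a + a\right)\right)}{4} = 2 - \frac{a \left(-4 + 2 a\right)}{4}$)
$p{\left(E \right)} \left(-1 - 4\right)^{2} \cdot 44 = \left(2 + 1 - \frac{1^{2}}{2}\right) \left(-1 - 4\right)^{2} \cdot 44 = \left(2 + 1 - \frac{1}{2}\right) \left(-5\right)^{2} \cdot 44 = \left(2 + 1 - \frac{1}{2}\right) 25 \cdot 44 = \frac{5}{2} \cdot 25 \cdot 44 = \frac{125}{2} \cdot 44 = 2750$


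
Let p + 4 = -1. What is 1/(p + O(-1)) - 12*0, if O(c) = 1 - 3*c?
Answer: -1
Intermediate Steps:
p = -5 (p = -4 - 1 = -5)
1/(p + O(-1)) - 12*0 = 1/(-5 + (1 - 3*(-1))) - 12*0 = 1/(-5 + (1 + 3)) + 0 = 1/(-5 + 4) + 0 = 1/(-1) + 0 = -1 + 0 = -1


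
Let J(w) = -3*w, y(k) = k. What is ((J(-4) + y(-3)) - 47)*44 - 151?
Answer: -1823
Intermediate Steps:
((J(-4) + y(-3)) - 47)*44 - 151 = ((-3*(-4) - 3) - 47)*44 - 151 = ((12 - 3) - 47)*44 - 151 = (9 - 47)*44 - 151 = -38*44 - 151 = -1672 - 151 = -1823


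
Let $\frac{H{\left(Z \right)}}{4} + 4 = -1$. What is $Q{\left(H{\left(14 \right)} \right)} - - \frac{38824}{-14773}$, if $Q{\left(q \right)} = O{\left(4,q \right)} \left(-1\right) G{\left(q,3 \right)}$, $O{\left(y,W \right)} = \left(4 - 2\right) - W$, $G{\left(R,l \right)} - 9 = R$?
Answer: $\frac{3536242}{14773} \approx 239.37$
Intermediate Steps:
$H{\left(Z \right)} = -20$ ($H{\left(Z \right)} = -16 + 4 \left(-1\right) = -16 - 4 = -20$)
$G{\left(R,l \right)} = 9 + R$
$O{\left(y,W \right)} = 2 - W$
$Q{\left(q \right)} = \left(-2 + q\right) \left(9 + q\right)$ ($Q{\left(q \right)} = \left(2 - q\right) \left(-1\right) \left(9 + q\right) = \left(-2 + q\right) \left(9 + q\right)$)
$Q{\left(H{\left(14 \right)} \right)} - - \frac{38824}{-14773} = \left(-2 - 20\right) \left(9 - 20\right) - - \frac{38824}{-14773} = \left(-22\right) \left(-11\right) - \left(-38824\right) \left(- \frac{1}{14773}\right) = 242 - \frac{38824}{14773} = \frac{3536242}{14773}$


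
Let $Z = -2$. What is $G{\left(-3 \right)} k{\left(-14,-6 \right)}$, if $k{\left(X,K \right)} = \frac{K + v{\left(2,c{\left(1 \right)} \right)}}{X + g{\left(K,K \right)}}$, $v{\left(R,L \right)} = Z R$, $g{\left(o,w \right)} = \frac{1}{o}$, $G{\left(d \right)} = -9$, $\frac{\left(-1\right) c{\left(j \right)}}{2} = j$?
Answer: $- \frac{108}{17} \approx -6.3529$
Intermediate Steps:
$c{\left(j \right)} = - 2 j$
$v{\left(R,L \right)} = - 2 R$
$k{\left(X,K \right)} = \frac{-4 + K}{X + \frac{1}{K}}$ ($k{\left(X,K \right)} = \frac{K - 4}{X + \frac{1}{K}} = \frac{-4 + K}{X + \frac{1}{K}}$)
$G{\left(-3 \right)} k{\left(-14,-6 \right)} = - 9 \left(- \frac{6 \left(-4 - 6\right)}{1 - -84}\right) = - 9 \left(\left(-6\right) \frac{1}{1 + 84} \left(-10\right)\right) = - 9 \left(\left(-6\right) \frac{1}{85} \left(-10\right)\right) = \left(-9\right) \frac{12}{17} = - \frac{108}{17}$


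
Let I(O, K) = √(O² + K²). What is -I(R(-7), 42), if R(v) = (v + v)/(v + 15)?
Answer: -7*√577/4 ≈ -42.036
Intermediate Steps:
R(v) = 2*v/(15 + v) (R(v) = (2*v)/(15 + v) = 2*v/(15 + v))
I(O, K) = √(K² + O²)
-I(R(-7), 42) = -√(42² + (2*(-7)/(15 - 7))²) = -√(1764 + (2*(-7)/8)²) = -√(1764 + (2*(-7)*(⅛))²) = -√(1764 + (-7/4)²) = -√(1764 + 49/16) = -√(28273/16) = -7*√577/4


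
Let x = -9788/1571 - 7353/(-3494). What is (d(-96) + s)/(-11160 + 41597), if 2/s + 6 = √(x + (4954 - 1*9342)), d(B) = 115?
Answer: 931719968629/246603730164715 - 2*I*√132334462610996154/739811190494145 ≈ 0.0037782 - 9.8343e-7*I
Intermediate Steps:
x = -22647709/5489074 (x = -9788*1/1571 - 7353*(-1/3494) = -9788/1571 + 7353/3494 = -22647709/5489074 ≈ -4.1260)
s = 2/(-6 + I*√132334462610996154/5489074) (s = 2/(-6 + √(-22647709/5489074 + (4954 - 1*9342))) = 2/(-6 + √(-22647709/5489074 + (4954 - 9342))) = 2/(-6 + √(-22647709/5489074 - 4388)) = 2/(-6 + √(-24108704421/5489074)) = 2/(-6 + I*√132334462610996154/5489074) ≈ -0.00271 - 0.029933*I)
(d(-96) + s)/(-11160 + 41597) = (115 + (-21956296/8102103695 - 2*I*√132334462610996154/24306311085))/(-11160 + 41597) = (931719968629/8102103695 - 2*I*√132334462610996154/24306311085)/30437 = (931719968629/8102103695 - 2*I*√132334462610996154/24306311085)*(1/30437) = 931719968629/246603730164715 - 2*I*√132334462610996154/739811190494145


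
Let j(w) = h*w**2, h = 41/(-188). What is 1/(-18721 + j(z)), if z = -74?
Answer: -47/936016 ≈ -5.0213e-5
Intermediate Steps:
h = -41/188 (h = 41*(-1/188) = -41/188 ≈ -0.21809)
j(w) = -41*w**2/188
1/(-18721 + j(z)) = 1/(-18721 - 41/188*(-74)**2) = 1/(-18721 - 41/188*5476) = 1/(-18721 - 56129/47) = 1/(-936016/47) = -47/936016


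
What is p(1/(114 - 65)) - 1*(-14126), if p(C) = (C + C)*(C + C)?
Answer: 33916530/2401 ≈ 14126.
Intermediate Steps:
p(C) = 4*C**2 (p(C) = (2*C)*(2*C) = 4*C**2)
p(1/(114 - 65)) - 1*(-14126) = 4*(1/(114 - 65))**2 - 1*(-14126) = 4*(1/49)**2 + 14126 = 4*(1/2401) + 14126 = 4/2401 + 14126 = 33916530/2401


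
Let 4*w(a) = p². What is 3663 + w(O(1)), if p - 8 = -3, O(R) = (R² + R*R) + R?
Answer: 14677/4 ≈ 3669.3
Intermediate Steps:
O(R) = R + 2*R² (O(R) = (R² + R²) + R = 2*R² + R = R + 2*R²)
p = 5 (p = 8 - 3 = 5)
w(a) = 25/4 (w(a) = (¼)*5² = (¼)*25 = 25/4)
3663 + w(O(1)) = 3663 + 25/4 = 14677/4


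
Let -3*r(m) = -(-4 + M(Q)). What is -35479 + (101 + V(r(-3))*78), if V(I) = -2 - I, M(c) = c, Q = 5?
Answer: -35560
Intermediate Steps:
r(m) = 1/3 (r(m) = -(-1)*(-4 + 5)/3 = -(-1)/3 = -1/3*(-1) = 1/3)
-35479 + (101 + V(r(-3))*78) = -35479 + (101 + (-2 - 1*1/3)*78) = -35479 + (101 + (-2 - 1/3)*78) = -35479 + (101 - 7/3*78) = -35479 + (101 - 182) = -35479 - 81 = -35560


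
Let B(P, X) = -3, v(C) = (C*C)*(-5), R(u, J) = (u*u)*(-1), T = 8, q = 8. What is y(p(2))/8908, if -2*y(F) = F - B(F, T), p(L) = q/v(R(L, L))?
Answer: -29/178160 ≈ -0.00016277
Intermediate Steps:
R(u, J) = -u² (R(u, J) = u²*(-1) = -u²)
v(C) = -5*C² (v(C) = C²*(-5) = -5*C²)
p(L) = -8/(5*L⁴) (p(L) = 8/((-5*L⁴)) = 8*(-1/(5*L⁴)) = -8/(5*L⁴))
y(F) = -3/2 - F/2 (y(F) = -(F - 1*(-3))/2 = -(F + 3)/2 = -(3 + F)/2 = -3/2 - F/2)
y(p(2))/8908 = (-3/2 - (-4)/(5*2⁴))/8908 = (-3/2 - (-4)/(5*16))*(1/8908) = (-3/2 - ½*(-⅒))*(1/8908) = (-3/2 + 1/20)*(1/8908) = -29/20*1/8908 = -29/178160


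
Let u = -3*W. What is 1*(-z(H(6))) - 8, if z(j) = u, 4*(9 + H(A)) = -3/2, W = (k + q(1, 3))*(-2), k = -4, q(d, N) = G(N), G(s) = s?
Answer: -2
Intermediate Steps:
q(d, N) = N
W = 2 (W = (-4 + 3)*(-2) = -1*(-2) = 2)
H(A) = -75/8 (H(A) = -9 + (-3/2)/4 = -9 + (-3*½)/4 = -9 + (¼)*(-3/2) = -9 - 3/8 = -75/8)
u = -6 (u = -3*2 = -6)
z(j) = -6
1*(-z(H(6))) - 8 = 1*(-1*(-6)) - 8 = 1*6 - 8 = 6 - 8 = -2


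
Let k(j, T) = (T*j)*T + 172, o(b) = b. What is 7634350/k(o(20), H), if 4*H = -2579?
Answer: 30537400/33256893 ≈ 0.91823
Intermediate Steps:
H = -2579/4 (H = (¼)*(-2579) = -2579/4 ≈ -644.75)
k(j, T) = 172 + j*T² (k(j, T) = j*T² + 172 = 172 + j*T²)
7634350/k(o(20), H) = 7634350/(172 + 20*(-2579/4)²) = 7634350/(172 + 20*(6651241/16)) = 7634350/(172 + 33256205/4) = 7634350/(33256893/4) = 7634350*(4/33256893) = 30537400/33256893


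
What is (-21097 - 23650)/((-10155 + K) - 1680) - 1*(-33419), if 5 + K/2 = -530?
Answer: 14872998/445 ≈ 33422.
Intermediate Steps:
K = -1070 (K = -10 + 2*(-530) = -10 - 1060 = -1070)
(-21097 - 23650)/((-10155 + K) - 1680) - 1*(-33419) = (-21097 - 23650)/((-10155 - 1070) - 1680) - 1*(-33419) = -44747/(-11225 - 1680) + 33419 = -44747/(-12905) + 33419 = -44747*(-1/12905) + 33419 = 1543/445 + 33419 = 14872998/445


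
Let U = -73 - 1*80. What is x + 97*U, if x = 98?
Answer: -14743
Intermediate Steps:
U = -153 (U = -73 - 80 = -153)
x + 97*U = 98 + 97*(-153) = 98 - 14841 = -14743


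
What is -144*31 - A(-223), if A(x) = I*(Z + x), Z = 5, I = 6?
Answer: -3156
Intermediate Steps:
A(x) = 30 + 6*x (A(x) = 6*(5 + x) = 30 + 6*x)
-144*31 - A(-223) = -144*31 - (30 + 6*(-223)) = -4464 - (30 - 1338) = -4464 - 1*(-1308) = -4464 + 1308 = -3156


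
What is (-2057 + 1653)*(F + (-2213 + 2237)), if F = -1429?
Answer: 567620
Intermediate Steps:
(-2057 + 1653)*(F + (-2213 + 2237)) = (-2057 + 1653)*(-1429 + (-2213 + 2237)) = -404*(-1429 + 24) = -404*(-1405) = 567620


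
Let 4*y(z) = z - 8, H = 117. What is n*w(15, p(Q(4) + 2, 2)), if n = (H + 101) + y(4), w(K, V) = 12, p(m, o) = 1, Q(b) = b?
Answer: 2604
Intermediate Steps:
y(z) = -2 + z/4 (y(z) = (z - 8)/4 = (-8 + z)/4 = -2 + z/4)
n = 217 (n = (117 + 101) + (-2 + (¼)*4) = 218 + (-2 + 1) = 218 - 1 = 217)
n*w(15, p(Q(4) + 2, 2)) = 217*12 = 2604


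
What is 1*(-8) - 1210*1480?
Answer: -1790808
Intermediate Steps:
1*(-8) - 1210*1480 = -8 - 1790800 = -1790808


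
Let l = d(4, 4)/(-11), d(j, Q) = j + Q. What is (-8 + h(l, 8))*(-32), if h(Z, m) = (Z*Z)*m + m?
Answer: -16384/121 ≈ -135.41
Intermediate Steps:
d(j, Q) = Q + j
l = -8/11 (l = (4 + 4)/(-11) = 8*(-1/11) = -8/11 ≈ -0.72727)
h(Z, m) = m + m*Z² (h(Z, m) = Z²*m + m = m*Z² + m = m + m*Z²)
(-8 + h(l, 8))*(-32) = (-8 + 8*(1 + (-8/11)²))*(-32) = (-8 + 8*(1 + 64/121))*(-32) = (-8 + 8*(185/121))*(-32) = (-8 + 1480/121)*(-32) = (512/121)*(-32) = -16384/121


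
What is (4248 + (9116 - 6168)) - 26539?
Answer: -19343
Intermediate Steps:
(4248 + (9116 - 6168)) - 26539 = (4248 + 2948) - 26539 = 7196 - 26539 = -19343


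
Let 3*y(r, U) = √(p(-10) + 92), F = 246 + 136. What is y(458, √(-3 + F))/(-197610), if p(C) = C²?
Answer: -4*√3/296415 ≈ -2.3373e-5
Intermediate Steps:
F = 382
y(r, U) = 8*√3/3 (y(r, U) = √((-10)² + 92)/3 = √(100 + 92)/3 = √192/3 = (8*√3)/3 = 8*√3/3)
y(458, √(-3 + F))/(-197610) = (8*√3/3)/(-197610) = (8*√3/3)*(-1/197610) = -4*√3/296415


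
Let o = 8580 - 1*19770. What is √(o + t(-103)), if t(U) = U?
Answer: I*√11293 ≈ 106.27*I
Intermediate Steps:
o = -11190 (o = 8580 - 19770 = -11190)
√(o + t(-103)) = √(-11190 - 103) = √(-11293) = I*√11293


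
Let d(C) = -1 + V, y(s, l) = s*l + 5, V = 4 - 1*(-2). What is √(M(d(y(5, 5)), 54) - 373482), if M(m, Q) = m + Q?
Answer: I*√373423 ≈ 611.08*I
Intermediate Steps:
V = 6 (V = 4 + 2 = 6)
y(s, l) = 5 + l*s (y(s, l) = l*s + 5 = 5 + l*s)
d(C) = 5 (d(C) = -1 + 6 = 5)
M(m, Q) = Q + m
√(M(d(y(5, 5)), 54) - 373482) = √((54 + 5) - 373482) = √(59 - 373482) = √(-373423) = I*√373423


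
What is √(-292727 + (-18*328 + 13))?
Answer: I*√298618 ≈ 546.46*I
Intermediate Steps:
√(-292727 + (-18*328 + 13)) = √(-292727 + (-5904 + 13)) = √(-292727 - 5891) = √(-298618) = I*√298618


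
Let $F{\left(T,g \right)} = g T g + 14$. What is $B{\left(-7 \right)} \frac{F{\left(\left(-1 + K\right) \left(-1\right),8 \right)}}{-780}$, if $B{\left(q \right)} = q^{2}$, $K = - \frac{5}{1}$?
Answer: $- \frac{9751}{390} \approx -25.003$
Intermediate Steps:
$K = -5$ ($K = \left(-5\right) 1 = -5$)
$F{\left(T,g \right)} = 14 + T g^{2}$ ($F{\left(T,g \right)} = T g g + 14 = T g^{2} + 14 = 14 + T g^{2}$)
$B{\left(-7 \right)} \frac{F{\left(\left(-1 + K\right) \left(-1\right),8 \right)}}{-780} = \left(-7\right)^{2} \frac{14 + \left(-1 - 5\right) \left(-1\right) 8^{2}}{-780} = 49 \left(14 + \left(-6\right) \left(-1\right) 64\right) \left(- \frac{1}{780}\right) = 49 \left(14 + 6 \cdot 64\right) \left(- \frac{1}{780}\right) = 49 \left(14 + 384\right) \left(- \frac{1}{780}\right) = 49 \cdot 398 \left(- \frac{1}{780}\right) = 49 \left(- \frac{199}{390}\right) = - \frac{9751}{390}$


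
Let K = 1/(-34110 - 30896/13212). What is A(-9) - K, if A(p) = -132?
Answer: -14872839825/112673054 ≈ -132.00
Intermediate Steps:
K = -3303/112673054 (K = 1/(-34110 - 30896*1/13212) = 1/(-34110 - 7724/3303) = 1/(-112673054/3303) = -3303/112673054 ≈ -2.9315e-5)
A(-9) - K = -132 - 1*(-3303/112673054) = -132 + 3303/112673054 = -14872839825/112673054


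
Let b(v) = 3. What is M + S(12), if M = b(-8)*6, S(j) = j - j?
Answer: 18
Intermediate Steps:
S(j) = 0
M = 18 (M = 3*6 = 18)
M + S(12) = 18 + 0 = 18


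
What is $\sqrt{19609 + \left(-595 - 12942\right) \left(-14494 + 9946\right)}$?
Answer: $\sqrt{61585885} \approx 7847.7$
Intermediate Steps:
$\sqrt{19609 + \left(-595 - 12942\right) \left(-14494 + 9946\right)} = \sqrt{19609 - -61566276} = \sqrt{19609 + 61566276} = \sqrt{61585885}$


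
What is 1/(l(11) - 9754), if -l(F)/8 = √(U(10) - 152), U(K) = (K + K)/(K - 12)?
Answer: I/(2*(-4877*I + 36*√2)) ≈ -0.00010251 + 1.0701e-6*I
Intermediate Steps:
U(K) = 2*K/(-12 + K) (U(K) = (2*K)/(-12 + K) = 2*K/(-12 + K))
l(F) = -72*I*√2 (l(F) = -8*√(2*10/(-12 + 10) - 152) = -8*√(2*10/(-2) - 152) = -8*√(2*10*(-½) - 152) = -8*√(-10 - 152) = -72*I*√2)
1/(l(11) - 9754) = 1/(-72*I*√2 - 9754) = 1/(-9754 - 72*I*√2)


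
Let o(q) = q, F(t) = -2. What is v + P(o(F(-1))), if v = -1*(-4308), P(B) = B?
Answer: 4306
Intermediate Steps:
v = 4308
v + P(o(F(-1))) = 4308 - 2 = 4306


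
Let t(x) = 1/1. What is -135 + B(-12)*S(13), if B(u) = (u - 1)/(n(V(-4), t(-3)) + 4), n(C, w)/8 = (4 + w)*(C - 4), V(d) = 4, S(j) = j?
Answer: -709/4 ≈ -177.25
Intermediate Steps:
t(x) = 1 (t(x) = 1*1 = 1)
n(C, w) = 8*(-4 + C)*(4 + w) (n(C, w) = 8*((4 + w)*(C - 4)) = 8*((4 + w)*(-4 + C)) = 8*((-4 + C)*(4 + w)) = 8*(-4 + C)*(4 + w))
B(u) = -¼ + u/4 (B(u) = (u - 1)/((-128 - 32*1 + 32*4 + 8*4*1) + 4) = (-1 + u)/((-128 - 32 + 128 + 32) + 4) = (-1 + u)/(0 + 4) = (-1 + u)/4 = (-1 + u)*(¼) = -¼ + u/4)
-135 + B(-12)*S(13) = -135 + (-¼ + (¼)*(-12))*13 = -135 + (-¼ - 3)*13 = -135 - 13/4*13 = -135 - 169/4 = -709/4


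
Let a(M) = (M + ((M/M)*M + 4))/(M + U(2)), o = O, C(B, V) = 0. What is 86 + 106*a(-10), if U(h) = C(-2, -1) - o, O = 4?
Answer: 1450/7 ≈ 207.14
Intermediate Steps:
o = 4
U(h) = -4 (U(h) = 0 - 1*4 = 0 - 4 = -4)
a(M) = (4 + 2*M)/(-4 + M) (a(M) = (M + ((M/M)*M + 4))/(M - 4) = (M + (1*M + 4))/(-4 + M) = (M + (M + 4))/(-4 + M) = (M + (4 + M))/(-4 + M) = (4 + 2*M)/(-4 + M))
86 + 106*a(-10) = 86 + 106*(2*(2 - 10)/(-4 - 10)) = 86 + 106*(2*(-8)/(-14)) = 86 + 106*(2*(-1/14)*(-8)) = 86 + 106*(8/7) = 86 + 848/7 = 1450/7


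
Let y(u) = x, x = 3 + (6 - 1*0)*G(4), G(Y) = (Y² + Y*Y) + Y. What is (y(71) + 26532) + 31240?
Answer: 57991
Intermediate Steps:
G(Y) = Y + 2*Y² (G(Y) = (Y² + Y²) + Y = 2*Y² + Y = Y + 2*Y²)
x = 219 (x = 3 + (6 - 1*0)*(4*(1 + 2*4)) = 3 + (6 + 0)*(4*(1 + 8)) = 3 + 6*(4*9) = 3 + 6*36 = 3 + 216 = 219)
y(u) = 219
(y(71) + 26532) + 31240 = (219 + 26532) + 31240 = 26751 + 31240 = 57991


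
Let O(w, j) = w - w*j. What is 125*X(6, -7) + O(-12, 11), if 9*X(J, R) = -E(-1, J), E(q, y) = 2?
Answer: 830/9 ≈ 92.222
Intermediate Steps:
O(w, j) = w - j*w
X(J, R) = -2/9 (X(J, R) = (-1*2)/9 = (⅑)*(-2) = -2/9)
125*X(6, -7) + O(-12, 11) = 125*(-2/9) - 12*(1 - 1*11) = -250/9 - 12*(1 - 11) = -250/9 - 12*(-10) = -250/9 + 120 = 830/9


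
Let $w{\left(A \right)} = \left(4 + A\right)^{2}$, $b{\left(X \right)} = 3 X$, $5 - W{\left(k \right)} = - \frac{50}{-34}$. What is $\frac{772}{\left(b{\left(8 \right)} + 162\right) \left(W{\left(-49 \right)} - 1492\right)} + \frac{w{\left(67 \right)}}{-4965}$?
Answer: $- \frac{1982570747}{1947332580} \approx -1.0181$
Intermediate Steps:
$W{\left(k \right)} = \frac{60}{17}$ ($W{\left(k \right)} = 5 - - \frac{50}{-34} = 5 - \left(-50\right) \left(- \frac{1}{34}\right) = 5 - \frac{25}{17} = \frac{60}{17}$)
$\frac{772}{\left(b{\left(8 \right)} + 162\right) \left(W{\left(-49 \right)} - 1492\right)} + \frac{w{\left(67 \right)}}{-4965} = \frac{772}{\left(3 \cdot 8 + 162\right) \left(\frac{60}{17} - 1492\right)} + \frac{\left(4 + 67\right)^{2}}{-4965} = \frac{772}{\left(24 + 162\right) \left(- \frac{25304}{17}\right)} + 71^{2} \left(- \frac{1}{4965}\right) = \frac{772}{186 \left(- \frac{25304}{17}\right)} + 5041 \left(- \frac{1}{4965}\right) = \frac{772}{- \frac{4706544}{17}} - \frac{5041}{4965} = 772 \left(- \frac{17}{4706544}\right) - \frac{5041}{4965} = - \frac{3281}{1176636} - \frac{5041}{4965} = - \frac{1982570747}{1947332580}$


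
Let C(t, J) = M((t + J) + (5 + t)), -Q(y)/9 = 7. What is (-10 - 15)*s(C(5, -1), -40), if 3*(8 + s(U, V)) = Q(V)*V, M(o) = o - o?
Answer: -20800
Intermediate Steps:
Q(y) = -63 (Q(y) = -9*7 = -63)
M(o) = 0
C(t, J) = 0
s(U, V) = -8 - 21*V (s(U, V) = -8 + (-63*V)/3 = -8 - 21*V)
(-10 - 15)*s(C(5, -1), -40) = (-10 - 15)*(-8 - 21*(-40)) = -25*(-8 + 840) = -25*832 = -20800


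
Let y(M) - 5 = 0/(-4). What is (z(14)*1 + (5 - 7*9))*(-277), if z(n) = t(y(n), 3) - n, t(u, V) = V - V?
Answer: 19944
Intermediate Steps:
y(M) = 5 (y(M) = 5 + 0/(-4) = 5 + 0*(-¼) = 5 + 0 = 5)
t(u, V) = 0
z(n) = -n (z(n) = 0 - n = -n)
(z(14)*1 + (5 - 7*9))*(-277) = (-1*14*1 + (5 - 7*9))*(-277) = (-14*1 + (5 - 63))*(-277) = (-14 - 58)*(-277) = -72*(-277) = 19944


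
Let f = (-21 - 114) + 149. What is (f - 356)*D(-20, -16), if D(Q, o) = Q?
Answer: 6840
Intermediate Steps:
f = 14 (f = -135 + 149 = 14)
(f - 356)*D(-20, -16) = (14 - 356)*(-20) = -342*(-20) = 6840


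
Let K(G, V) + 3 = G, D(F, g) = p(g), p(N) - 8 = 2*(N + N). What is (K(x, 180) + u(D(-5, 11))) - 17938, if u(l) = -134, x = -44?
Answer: -18119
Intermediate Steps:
p(N) = 8 + 4*N (p(N) = 8 + 2*(N + N) = 8 + 2*(2*N) = 8 + 4*N)
D(F, g) = 8 + 4*g
K(G, V) = -3 + G
(K(x, 180) + u(D(-5, 11))) - 17938 = ((-3 - 44) - 134) - 17938 = (-47 - 134) - 17938 = -181 - 17938 = -18119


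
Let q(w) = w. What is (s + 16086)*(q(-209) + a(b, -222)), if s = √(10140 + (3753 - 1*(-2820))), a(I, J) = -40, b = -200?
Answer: -4005414 - 747*√1857 ≈ -4.0376e+6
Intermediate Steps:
s = 3*√1857 (s = √(10140 + (3753 + 2820)) = √(10140 + 6573) = √16713 = 3*√1857 ≈ 129.28)
(s + 16086)*(q(-209) + a(b, -222)) = (3*√1857 + 16086)*(-209 - 40) = (16086 + 3*√1857)*(-249) = -4005414 - 747*√1857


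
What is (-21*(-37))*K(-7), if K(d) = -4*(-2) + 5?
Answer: 10101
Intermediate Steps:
K(d) = 13 (K(d) = 8 + 5 = 13)
(-21*(-37))*K(-7) = -21*(-37)*13 = 777*13 = 10101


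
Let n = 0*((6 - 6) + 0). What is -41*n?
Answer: 0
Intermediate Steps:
n = 0 (n = 0*(0 + 0) = 0*0 = 0)
-41*n = -41*0 = 0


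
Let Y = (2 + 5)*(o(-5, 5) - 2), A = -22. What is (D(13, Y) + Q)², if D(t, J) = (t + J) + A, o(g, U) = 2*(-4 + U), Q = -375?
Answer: 147456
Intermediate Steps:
o(g, U) = -8 + 2*U
Y = 0 (Y = (2 + 5)*((-8 + 2*5) - 2) = 7*((-8 + 10) - 2) = 7*(2 - 2) = 7*0 = 0)
D(t, J) = -22 + J + t (D(t, J) = (t + J) - 22 = (J + t) - 22 = -22 + J + t)
(D(13, Y) + Q)² = ((-22 + 0 + 13) - 375)² = (-9 - 375)² = (-384)² = 147456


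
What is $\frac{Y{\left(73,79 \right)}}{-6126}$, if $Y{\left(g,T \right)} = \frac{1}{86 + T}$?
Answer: $- \frac{1}{1010790} \approx -9.8932 \cdot 10^{-7}$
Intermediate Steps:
$\frac{Y{\left(73,79 \right)}}{-6126} = \frac{1}{\left(86 + 79\right) \left(-6126\right)} = \frac{1}{165} \left(- \frac{1}{6126}\right) = - \frac{1}{1010790}$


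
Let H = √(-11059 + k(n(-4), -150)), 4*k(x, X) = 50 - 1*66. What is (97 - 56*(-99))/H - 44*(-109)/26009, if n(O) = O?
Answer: 4796/26009 - 5641*I*√11063/11063 ≈ 0.1844 - 53.631*I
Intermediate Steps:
k(x, X) = -4 (k(x, X) = (50 - 1*66)/4 = (50 - 66)/4 = (¼)*(-16) = -4)
H = I*√11063 (H = √(-11059 - 4) = √(-11063) = I*√11063 ≈ 105.18*I)
(97 - 56*(-99))/H - 44*(-109)/26009 = (97 - 56*(-99))/((I*√11063)) - 44*(-109)/26009 = (97 + 5544)*(-I*√11063/11063) + 4796*(1/26009) = 5641*(-I*√11063/11063) + 4796/26009 = -5641*I*√11063/11063 + 4796/26009 = 4796/26009 - 5641*I*√11063/11063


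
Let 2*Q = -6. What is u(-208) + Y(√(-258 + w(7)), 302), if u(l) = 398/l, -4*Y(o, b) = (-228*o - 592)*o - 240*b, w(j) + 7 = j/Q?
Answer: 299529/104 + 148*I*√2406/3 ≈ 2880.1 + 2419.8*I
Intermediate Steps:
Q = -3 (Q = (½)*(-6) = -3)
w(j) = -7 - j/3 (w(j) = -7 + j/(-3) = -7 + j*(-⅓) = -7 - j/3)
Y(o, b) = 60*b - o*(-592 - 228*o)/4 (Y(o, b) = -((-228*o - 592)*o - 240*b)/4 = -((-592 - 228*o)*o - 240*b)/4 = -(o*(-592 - 228*o) - 240*b)/4 = -(-240*b + o*(-592 - 228*o))/4 = 60*b - o*(-592 - 228*o)/4)
u(-208) + Y(√(-258 + w(7)), 302) = 398/(-208) + (57*(√(-258 + (-7 - ⅓*7)))² + 60*302 + 148*√(-258 + (-7 - ⅓*7))) = 398*(-1/208) + (57*(√(-258 + (-7 - 7/3)))² + 18120 + 148*√(-258 + (-7 - 7/3))) = -199/104 + (57*(√(-258 - 28/3))² + 18120 + 148*√(-258 - 28/3)) = -199/104 + (57*(√(-802/3))² + 18120 + 148*√(-802/3)) = -199/104 + (57*(I*√2406/3)² + 18120 + 148*(I*√2406/3)) = -199/104 + (57*(-802/3) + 18120 + 148*I*√2406/3) = -199/104 + (-15238 + 18120 + 148*I*√2406/3) = -199/104 + (2882 + 148*I*√2406/3) = 299529/104 + 148*I*√2406/3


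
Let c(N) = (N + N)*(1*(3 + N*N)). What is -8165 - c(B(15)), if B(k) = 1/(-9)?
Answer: -5951797/729 ≈ -8164.3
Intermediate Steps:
B(k) = -1/9
c(N) = 2*N*(3 + N**2) (c(N) = (2*N)*(1*(3 + N**2)) = (2*N)*(3 + N**2) = 2*N*(3 + N**2))
-8165 - c(B(15)) = -8165 - 2*(-1)*(3 + (-1/9)**2)/9 = -8165 - 2*(-1)*(3 + 1/81)/9 = -8165 - 2*(-1)*244/(9*81) = -8165 - 1*(-488/729) = -8165 + 488/729 = -5951797/729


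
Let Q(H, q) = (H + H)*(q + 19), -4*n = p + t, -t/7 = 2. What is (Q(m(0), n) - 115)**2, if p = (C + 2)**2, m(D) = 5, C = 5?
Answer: 625/4 ≈ 156.25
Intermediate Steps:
t = -14 (t = -7*2 = -14)
p = 49 (p = (5 + 2)**2 = 7**2 = 49)
n = -35/4 (n = -(49 - 14)/4 = -1/4*35 = -35/4 ≈ -8.7500)
Q(H, q) = 2*H*(19 + q) (Q(H, q) = (2*H)*(19 + q) = 2*H*(19 + q))
(Q(m(0), n) - 115)**2 = (2*5*(19 - 35/4) - 115)**2 = (2*5*(41/4) - 115)**2 = (205/2 - 115)**2 = (-25/2)**2 = 625/4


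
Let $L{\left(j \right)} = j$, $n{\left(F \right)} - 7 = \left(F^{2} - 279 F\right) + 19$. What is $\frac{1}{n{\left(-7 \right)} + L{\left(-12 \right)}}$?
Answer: $\frac{1}{2016} \approx 0.00049603$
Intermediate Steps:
$n{\left(F \right)} = 26 + F^{2} - 279 F$ ($n{\left(F \right)} = 7 + \left(\left(F^{2} - 279 F\right) + 19\right) = 7 + \left(19 + F^{2} - 279 F\right) = 26 + F^{2} - 279 F$)
$\frac{1}{n{\left(-7 \right)} + L{\left(-12 \right)}} = \frac{1}{\left(26 + \left(-7\right)^{2} - -1953\right) - 12} = \frac{1}{\left(26 + 49 + 1953\right) - 12} = \frac{1}{2028 - 12} = \frac{1}{2016}$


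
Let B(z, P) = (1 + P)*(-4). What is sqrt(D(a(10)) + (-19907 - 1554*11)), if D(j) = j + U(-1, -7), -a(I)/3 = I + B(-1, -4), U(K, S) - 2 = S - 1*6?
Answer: I*sqrt(37078) ≈ 192.56*I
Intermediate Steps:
B(z, P) = -4 - 4*P
U(K, S) = -4 + S (U(K, S) = 2 + (S - 1*6) = 2 + (S - 6) = 2 + (-6 + S) = -4 + S)
a(I) = -36 - 3*I (a(I) = -3*(I + (-4 - 4*(-4))) = -3*(I + (-4 + 16)) = -3*(I + 12) = -3*(12 + I) = -36 - 3*I)
D(j) = -11 + j (D(j) = j + (-4 - 7) = j - 11 = -11 + j)
sqrt(D(a(10)) + (-19907 - 1554*11)) = sqrt((-11 + (-36 - 3*10)) + (-19907 - 1554*11)) = sqrt((-11 + (-36 - 30)) + (-19907 - 17094)) = sqrt((-11 - 66) - 37001) = sqrt(-77 - 37001) = sqrt(-37078) = I*sqrt(37078)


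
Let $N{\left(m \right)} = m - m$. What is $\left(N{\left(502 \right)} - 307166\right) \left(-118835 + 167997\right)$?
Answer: $-15100894892$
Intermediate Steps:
$N{\left(m \right)} = 0$
$\left(N{\left(502 \right)} - 307166\right) \left(-118835 + 167997\right) = \left(0 - 307166\right) \left(-118835 + 167997\right) = \left(-307166\right) 49162 = -15100894892$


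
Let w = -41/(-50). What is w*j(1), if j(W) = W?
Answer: 41/50 ≈ 0.82000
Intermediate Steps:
w = 41/50 (w = -41*(-1/50) = 41/50 ≈ 0.82000)
w*j(1) = (41/50)*1 = 41/50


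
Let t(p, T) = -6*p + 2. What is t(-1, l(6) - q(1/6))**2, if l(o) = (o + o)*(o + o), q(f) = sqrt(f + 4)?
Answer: 64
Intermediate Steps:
q(f) = sqrt(4 + f)
l(o) = 4*o**2 (l(o) = (2*o)*(2*o) = 4*o**2)
t(p, T) = 2 - 6*p
t(-1, l(6) - q(1/6))**2 = (2 - 6*(-1))**2 = (2 + 6)**2 = 8**2 = 64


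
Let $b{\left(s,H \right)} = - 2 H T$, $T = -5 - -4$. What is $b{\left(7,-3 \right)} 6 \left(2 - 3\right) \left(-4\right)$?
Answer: $-144$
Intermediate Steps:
$T = -1$ ($T = -5 + 4 = -1$)
$b{\left(s,H \right)} = 2 H$ ($b{\left(s,H \right)} = - 2 H \left(-1\right) = 2 H$)
$b{\left(7,-3 \right)} 6 \left(2 - 3\right) \left(-4\right) = 2 \left(-3\right) 6 \left(2 - 3\right) \left(-4\right) = \left(-6\right) 6 \left(\left(-1\right) \left(-4\right)\right) = \left(-36\right) 4 = -144$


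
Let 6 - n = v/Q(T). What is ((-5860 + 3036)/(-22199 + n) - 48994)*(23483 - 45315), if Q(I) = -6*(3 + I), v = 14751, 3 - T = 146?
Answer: 6652009295361616/6218957 ≈ 1.0696e+9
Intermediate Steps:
T = -143 (T = 3 - 1*146 = 3 - 146 = -143)
Q(I) = -18 - 6*I
n = -3237/280 (n = 6 - 14751/(-18 - 6*(-143)) = 6 - 14751/(-18 + 858) = 6 - 14751/840 = 6 - 1*4917/280 = 6 - 4917/280 = -3237/280 ≈ -11.561)
((-5860 + 3036)/(-22199 + n) - 48994)*(23483 - 45315) = ((-5860 + 3036)/(-22199 - 3237/280) - 48994)*(23483 - 45315) = (-2824/(-6218957/280) - 48994)*(-21832) = (-2824*(-280/6218957) - 48994)*(-21832) = (790720/6218957 - 48994)*(-21832) = -304690788538/6218957*(-21832) = 6652009295361616/6218957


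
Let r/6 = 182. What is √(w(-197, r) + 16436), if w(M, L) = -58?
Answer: √16378 ≈ 127.98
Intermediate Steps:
r = 1092 (r = 6*182 = 1092)
√(w(-197, r) + 16436) = √(-58 + 16436) = √16378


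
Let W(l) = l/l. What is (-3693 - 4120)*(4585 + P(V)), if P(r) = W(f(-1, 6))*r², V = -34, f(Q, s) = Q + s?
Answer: -44854433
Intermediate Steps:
W(l) = 1
P(r) = r² (P(r) = 1*r² = r²)
(-3693 - 4120)*(4585 + P(V)) = (-3693 - 4120)*(4585 + (-34)²) = -7813*(4585 + 1156) = -7813*5741 = -44854433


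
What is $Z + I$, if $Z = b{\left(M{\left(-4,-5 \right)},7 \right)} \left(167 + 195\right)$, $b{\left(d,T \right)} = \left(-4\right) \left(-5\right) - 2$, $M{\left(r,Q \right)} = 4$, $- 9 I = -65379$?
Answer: $\frac{41341}{3} \approx 13780.0$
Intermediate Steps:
$I = \frac{21793}{3}$ ($I = \left(- \frac{1}{9}\right) \left(-65379\right) = \frac{21793}{3} \approx 7264.3$)
$b{\left(d,T \right)} = 18$ ($b{\left(d,T \right)} = 20 - 2 = 18$)
$Z = 6516$ ($Z = 18 \left(167 + 195\right) = 18 \cdot 362 = 6516$)
$Z + I = 6516 + \frac{21793}{3} = \frac{41341}{3}$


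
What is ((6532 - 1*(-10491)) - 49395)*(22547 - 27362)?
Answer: 155871180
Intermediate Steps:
((6532 - 1*(-10491)) - 49395)*(22547 - 27362) = ((6532 + 10491) - 49395)*(-4815) = (17023 - 49395)*(-4815) = -32372*(-4815) = 155871180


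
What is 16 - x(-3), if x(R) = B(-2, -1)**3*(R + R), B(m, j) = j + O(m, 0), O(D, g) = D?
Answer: -146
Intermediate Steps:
B(m, j) = j + m
x(R) = -54*R (x(R) = (-1 - 2)**3*(R + R) = (-3)**3*(2*R) = -54*R)
16 - x(-3) = 16 - (-54)*(-3) = 16 - 1*162 = 16 - 162 = -146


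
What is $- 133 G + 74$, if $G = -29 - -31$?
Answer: $-192$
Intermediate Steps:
$G = 2$ ($G = -29 + 31 = 2$)
$- 133 G + 74 = \left(-133\right) 2 + 74 = -266 + 74 = -192$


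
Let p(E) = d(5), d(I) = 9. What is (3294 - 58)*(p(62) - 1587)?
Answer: -5106408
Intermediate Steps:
p(E) = 9
(3294 - 58)*(p(62) - 1587) = (3294 - 58)*(9 - 1587) = 3236*(-1578) = -5106408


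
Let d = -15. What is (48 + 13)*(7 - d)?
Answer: 1342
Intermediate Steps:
(48 + 13)*(7 - d) = (48 + 13)*(7 - 1*(-15)) = 61*(7 + 15) = 61*22 = 1342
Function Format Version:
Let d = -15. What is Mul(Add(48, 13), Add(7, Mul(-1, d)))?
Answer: 1342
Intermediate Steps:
Mul(Add(48, 13), Add(7, Mul(-1, d))) = Mul(Add(48, 13), Add(7, Mul(-1, -15))) = Mul(61, Add(7, 15)) = Mul(61, 22) = 1342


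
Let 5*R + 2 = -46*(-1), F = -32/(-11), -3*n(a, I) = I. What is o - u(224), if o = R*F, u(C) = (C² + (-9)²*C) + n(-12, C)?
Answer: -1023296/15 ≈ -68220.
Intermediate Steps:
n(a, I) = -I/3
F = 32/11 (F = -32*(-1/11) = 32/11 ≈ 2.9091)
u(C) = C² + 242*C/3 (u(C) = (C² + (-9)²*C) - C/3 = (C² + 81*C) - C/3 = C² + 242*C/3)
R = 44/5 (R = -⅖ + (-46*(-1))/5 = -⅖ + (⅕)*46 = -⅖ + 46/5 = 44/5 ≈ 8.8000)
o = 128/5 (o = (44/5)*(32/11) = 128/5 ≈ 25.600)
o - u(224) = 128/5 - 224*(242 + 3*224)/3 = 128/5 - 224*(242 + 672)/3 = 128/5 - 224*914/3 = 128/5 - 1*204736/3 = 128/5 - 204736/3 = -1023296/15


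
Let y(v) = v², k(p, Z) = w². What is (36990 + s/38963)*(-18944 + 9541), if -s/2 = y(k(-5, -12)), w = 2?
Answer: -13551992301214/38963 ≈ -3.4782e+8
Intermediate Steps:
k(p, Z) = 4 (k(p, Z) = 2² = 4)
s = -32 (s = -2*4² = -2*16 = -32)
(36990 + s/38963)*(-18944 + 9541) = (36990 - 32/38963)*(-18944 + 9541) = (36990 - 32*1/38963)*(-9403) = (36990 - 32/38963)*(-9403) = (1441241338/38963)*(-9403) = -13551992301214/38963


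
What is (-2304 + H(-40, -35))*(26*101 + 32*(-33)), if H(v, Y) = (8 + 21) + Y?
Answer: -3626700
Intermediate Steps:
H(v, Y) = 29 + Y
(-2304 + H(-40, -35))*(26*101 + 32*(-33)) = (-2304 + (29 - 35))*(26*101 + 32*(-33)) = (-2304 - 6)*(2626 - 1056) = -2310*1570 = -3626700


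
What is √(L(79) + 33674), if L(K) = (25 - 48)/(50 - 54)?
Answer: √134719/2 ≈ 183.52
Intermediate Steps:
L(K) = 23/4 (L(K) = -23/(-4) = -23*(-¼) = 23/4)
√(L(79) + 33674) = √(23/4 + 33674) = √(134719/4) = √134719/2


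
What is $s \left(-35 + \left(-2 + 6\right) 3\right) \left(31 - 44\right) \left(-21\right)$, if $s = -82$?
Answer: $514878$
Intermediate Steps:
$s \left(-35 + \left(-2 + 6\right) 3\right) \left(31 - 44\right) \left(-21\right) = - 82 \left(-35 + \left(-2 + 6\right) 3\right) \left(31 - 44\right) \left(-21\right) = - 82 \left(-35 + 4 \cdot 3\right) \left(-13\right) \left(-21\right) = - 82 \left(-35 + 12\right) \left(-13\right) \left(-21\right) = - 82 \left(\left(-23\right) \left(-13\right)\right) \left(-21\right) = \left(-82\right) 299 \left(-21\right) = \left(-24518\right) \left(-21\right) = 514878$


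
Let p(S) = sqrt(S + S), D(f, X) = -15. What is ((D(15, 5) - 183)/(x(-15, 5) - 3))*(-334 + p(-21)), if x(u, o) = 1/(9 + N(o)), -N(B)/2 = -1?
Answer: -181863/8 + 1089*I*sqrt(42)/16 ≈ -22733.0 + 441.1*I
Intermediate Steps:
N(B) = 2 (N(B) = -2*(-1) = 2)
x(u, o) = 1/11 (x(u, o) = 1/(9 + 2) = 1/11)
p(S) = sqrt(2)*sqrt(S) (p(S) = sqrt(2*S) = sqrt(2)*sqrt(S))
((D(15, 5) - 183)/(x(-15, 5) - 3))*(-334 + p(-21)) = ((-15 - 183)/(1/11 - 3))*(-334 + sqrt(2)*sqrt(-21)) = (-198/(-32/11))*(-334 + sqrt(2)*(I*sqrt(21))) = (-198*(-11/32))*(-334 + I*sqrt(42)) = 1089*(-334 + I*sqrt(42))/16 = -181863/8 + 1089*I*sqrt(42)/16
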